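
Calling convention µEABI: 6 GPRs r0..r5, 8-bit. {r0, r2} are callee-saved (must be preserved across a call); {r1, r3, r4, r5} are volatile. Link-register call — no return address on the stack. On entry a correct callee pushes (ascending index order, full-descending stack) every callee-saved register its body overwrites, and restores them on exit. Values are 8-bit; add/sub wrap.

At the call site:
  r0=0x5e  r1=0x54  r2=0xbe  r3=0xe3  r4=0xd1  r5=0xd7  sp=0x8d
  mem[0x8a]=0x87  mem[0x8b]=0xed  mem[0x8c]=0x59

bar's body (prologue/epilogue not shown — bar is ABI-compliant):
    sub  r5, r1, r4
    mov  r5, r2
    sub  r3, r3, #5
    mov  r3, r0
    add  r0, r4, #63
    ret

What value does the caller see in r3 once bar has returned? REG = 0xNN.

REG = 0x5e

prologue: push r0 → mem[0x8c]=0x5e, sp=0x8c
body[0] sub  r5, r1, r4 → r5=0x83
body[1] mov  r5, r2 → r5=0xbe
body[2] sub  r3, r3, #5 → r3=0xde
body[3] mov  r3, r0 → r3=0x5e
body[4] add  r0, r4, #63 → r0=0x10
epilogue: pop r0=0x5e, sp=0x8d
r3 is caller-saved → body value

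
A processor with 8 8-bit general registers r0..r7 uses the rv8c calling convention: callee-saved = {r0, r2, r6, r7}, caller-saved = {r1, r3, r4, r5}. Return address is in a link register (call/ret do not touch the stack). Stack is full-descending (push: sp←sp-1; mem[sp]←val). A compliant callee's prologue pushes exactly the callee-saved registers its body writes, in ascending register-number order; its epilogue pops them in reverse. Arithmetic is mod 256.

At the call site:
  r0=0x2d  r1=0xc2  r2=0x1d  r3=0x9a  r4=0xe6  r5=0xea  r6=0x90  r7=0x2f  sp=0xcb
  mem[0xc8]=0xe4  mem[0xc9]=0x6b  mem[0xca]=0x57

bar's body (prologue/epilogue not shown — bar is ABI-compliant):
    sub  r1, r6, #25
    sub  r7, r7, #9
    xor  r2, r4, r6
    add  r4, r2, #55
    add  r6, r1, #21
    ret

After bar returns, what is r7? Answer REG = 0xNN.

REG = 0x2f

prologue: push r2 → mem[0xca]=0x1d, sp=0xca
prologue: push r6 → mem[0xc9]=0x90, sp=0xc9
prologue: push r7 → mem[0xc8]=0x2f, sp=0xc8
body[0] sub  r1, r6, #25 → r1=0x77
body[1] sub  r7, r7, #9 → r7=0x26
body[2] xor  r2, r4, r6 → r2=0x76
body[3] add  r4, r2, #55 → r4=0xad
body[4] add  r6, r1, #21 → r6=0x8c
epilogue: pop r7=0x2f, sp=0xc9
epilogue: pop r6=0x90, sp=0xca
epilogue: pop r2=0x1d, sp=0xcb
r7 is callee-saved → restored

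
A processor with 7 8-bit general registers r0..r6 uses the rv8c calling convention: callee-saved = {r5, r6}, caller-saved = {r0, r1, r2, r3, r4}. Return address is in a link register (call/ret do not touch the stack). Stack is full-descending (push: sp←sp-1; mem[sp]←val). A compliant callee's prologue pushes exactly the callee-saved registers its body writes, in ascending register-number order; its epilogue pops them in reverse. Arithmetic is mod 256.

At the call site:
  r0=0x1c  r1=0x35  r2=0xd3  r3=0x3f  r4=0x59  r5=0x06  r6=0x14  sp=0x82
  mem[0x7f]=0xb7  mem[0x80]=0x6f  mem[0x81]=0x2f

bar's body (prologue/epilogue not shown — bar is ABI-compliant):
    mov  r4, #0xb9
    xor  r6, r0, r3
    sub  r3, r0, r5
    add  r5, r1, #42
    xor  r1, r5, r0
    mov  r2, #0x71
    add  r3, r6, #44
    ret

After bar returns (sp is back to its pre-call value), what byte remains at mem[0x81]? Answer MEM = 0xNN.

MEM = 0x06

prologue: push r5 -> mem[0x81]=0x06, sp=0x81
prologue: push r6 -> mem[0x80]=0x14, sp=0x80
body[0] mov  r4, #0xb9 -> r4=0xb9
body[1] xor  r6, r0, r3 -> r6=0x23
body[2] sub  r3, r0, r5 -> r3=0x16
body[3] add  r5, r1, #42 -> r5=0x5f
body[4] xor  r1, r5, r0 -> r1=0x43
body[5] mov  r2, #0x71 -> r2=0x71
body[6] add  r3, r6, #44 -> r3=0x4f
epilogue: pop r6=0x14, sp=0x81
epilogue: pop r5=0x06, sp=0x82
prologue pushed ['r5', 'r6'] at ['0x81', '0x80']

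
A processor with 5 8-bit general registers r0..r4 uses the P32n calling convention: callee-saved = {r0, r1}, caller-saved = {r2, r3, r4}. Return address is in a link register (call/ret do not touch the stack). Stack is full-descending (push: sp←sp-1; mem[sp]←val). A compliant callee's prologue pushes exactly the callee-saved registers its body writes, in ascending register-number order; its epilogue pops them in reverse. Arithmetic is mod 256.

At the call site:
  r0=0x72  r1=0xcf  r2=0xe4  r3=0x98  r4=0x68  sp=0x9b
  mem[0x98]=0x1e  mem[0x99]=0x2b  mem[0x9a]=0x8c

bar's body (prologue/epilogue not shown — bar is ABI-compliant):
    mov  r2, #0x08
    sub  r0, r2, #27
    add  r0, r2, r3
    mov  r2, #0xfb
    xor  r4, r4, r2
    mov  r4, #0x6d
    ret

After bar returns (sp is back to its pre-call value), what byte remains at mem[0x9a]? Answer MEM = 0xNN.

MEM = 0x72

prologue: push r0 → mem[0x9a]=0x72, sp=0x9a
body[0] mov  r2, #0x08 → r2=0x08
body[1] sub  r0, r2, #27 → r0=0xed
body[2] add  r0, r2, r3 → r0=0xa0
body[3] mov  r2, #0xfb → r2=0xfb
body[4] xor  r4, r4, r2 → r4=0x93
body[5] mov  r4, #0x6d → r4=0x6d
epilogue: pop r0=0x72, sp=0x9b
prologue pushed ['r0'] at ['0x9a']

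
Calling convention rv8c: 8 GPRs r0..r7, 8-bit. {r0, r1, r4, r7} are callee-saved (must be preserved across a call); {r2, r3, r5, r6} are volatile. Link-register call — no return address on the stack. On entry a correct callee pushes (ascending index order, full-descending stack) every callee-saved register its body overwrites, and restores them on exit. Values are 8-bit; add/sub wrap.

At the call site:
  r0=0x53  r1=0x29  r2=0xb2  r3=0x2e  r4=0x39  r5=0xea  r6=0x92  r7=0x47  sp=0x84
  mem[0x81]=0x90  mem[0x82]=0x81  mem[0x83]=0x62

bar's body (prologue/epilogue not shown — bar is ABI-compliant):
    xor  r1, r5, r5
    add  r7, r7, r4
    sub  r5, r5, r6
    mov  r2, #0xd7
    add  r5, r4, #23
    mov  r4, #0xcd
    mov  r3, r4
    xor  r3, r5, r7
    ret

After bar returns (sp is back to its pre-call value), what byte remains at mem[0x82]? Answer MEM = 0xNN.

prologue: push r1 → mem[0x83]=0x29, sp=0x83
prologue: push r4 → mem[0x82]=0x39, sp=0x82
prologue: push r7 → mem[0x81]=0x47, sp=0x81
body[0] xor  r1, r5, r5 → r1=0x00
body[1] add  r7, r7, r4 → r7=0x80
body[2] sub  r5, r5, r6 → r5=0x58
body[3] mov  r2, #0xd7 → r2=0xd7
body[4] add  r5, r4, #23 → r5=0x50
body[5] mov  r4, #0xcd → r4=0xcd
body[6] mov  r3, r4 → r3=0xcd
body[7] xor  r3, r5, r7 → r3=0xd0
epilogue: pop r7=0x47, sp=0x82
epilogue: pop r4=0x39, sp=0x83
epilogue: pop r1=0x29, sp=0x84
prologue pushed ['r1', 'r4', 'r7'] at ['0x83', '0x82', '0x81']

MEM = 0x39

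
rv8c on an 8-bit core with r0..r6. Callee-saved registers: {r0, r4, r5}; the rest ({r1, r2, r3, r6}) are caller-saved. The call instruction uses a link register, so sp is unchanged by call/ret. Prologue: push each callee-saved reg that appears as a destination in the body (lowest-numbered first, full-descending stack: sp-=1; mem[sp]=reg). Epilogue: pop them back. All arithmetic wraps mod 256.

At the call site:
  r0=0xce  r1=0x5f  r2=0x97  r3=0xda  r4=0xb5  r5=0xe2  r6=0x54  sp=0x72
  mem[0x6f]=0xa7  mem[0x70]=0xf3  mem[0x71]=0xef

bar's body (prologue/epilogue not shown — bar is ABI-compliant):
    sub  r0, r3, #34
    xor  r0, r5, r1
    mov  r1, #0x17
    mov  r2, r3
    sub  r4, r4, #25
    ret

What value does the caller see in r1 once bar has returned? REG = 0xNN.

prologue: push r0 -> mem[0x71]=0xce, sp=0x71
prologue: push r4 -> mem[0x70]=0xb5, sp=0x70
body[0] sub  r0, r3, #34 -> r0=0xb8
body[1] xor  r0, r5, r1 -> r0=0xbd
body[2] mov  r1, #0x17 -> r1=0x17
body[3] mov  r2, r3 -> r2=0xda
body[4] sub  r4, r4, #25 -> r4=0x9c
epilogue: pop r4=0xb5, sp=0x71
epilogue: pop r0=0xce, sp=0x72
r1 is caller-saved -> body value

REG = 0x17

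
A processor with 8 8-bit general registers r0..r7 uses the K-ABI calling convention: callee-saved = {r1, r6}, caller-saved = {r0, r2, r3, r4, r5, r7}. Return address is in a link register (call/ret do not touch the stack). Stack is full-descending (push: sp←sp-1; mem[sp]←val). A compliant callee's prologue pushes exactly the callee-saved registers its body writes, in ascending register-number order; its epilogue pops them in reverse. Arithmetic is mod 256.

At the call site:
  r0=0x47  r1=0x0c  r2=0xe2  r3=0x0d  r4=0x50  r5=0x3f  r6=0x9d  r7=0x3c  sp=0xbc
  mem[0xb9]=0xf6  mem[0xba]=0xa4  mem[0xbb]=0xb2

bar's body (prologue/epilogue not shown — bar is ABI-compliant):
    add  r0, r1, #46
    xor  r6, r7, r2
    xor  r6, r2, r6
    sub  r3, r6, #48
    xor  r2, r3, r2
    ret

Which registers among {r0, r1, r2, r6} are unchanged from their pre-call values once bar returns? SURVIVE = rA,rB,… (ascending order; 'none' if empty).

prologue: push r6 → mem[0xbb]=0x9d, sp=0xbb
body[0] add  r0, r1, #46 → r0=0x3a
body[1] xor  r6, r7, r2 → r6=0xde
body[2] xor  r6, r2, r6 → r6=0x3c
body[3] sub  r3, r6, #48 → r3=0x0c
body[4] xor  r2, r3, r2 → r2=0xee
epilogue: pop r6=0x9d, sp=0xbc
r0: caller-saved, written=True
r1: callee-saved, written=False
r2: caller-saved, written=True
r6: callee-saved, written=True

SURVIVE = r1,r6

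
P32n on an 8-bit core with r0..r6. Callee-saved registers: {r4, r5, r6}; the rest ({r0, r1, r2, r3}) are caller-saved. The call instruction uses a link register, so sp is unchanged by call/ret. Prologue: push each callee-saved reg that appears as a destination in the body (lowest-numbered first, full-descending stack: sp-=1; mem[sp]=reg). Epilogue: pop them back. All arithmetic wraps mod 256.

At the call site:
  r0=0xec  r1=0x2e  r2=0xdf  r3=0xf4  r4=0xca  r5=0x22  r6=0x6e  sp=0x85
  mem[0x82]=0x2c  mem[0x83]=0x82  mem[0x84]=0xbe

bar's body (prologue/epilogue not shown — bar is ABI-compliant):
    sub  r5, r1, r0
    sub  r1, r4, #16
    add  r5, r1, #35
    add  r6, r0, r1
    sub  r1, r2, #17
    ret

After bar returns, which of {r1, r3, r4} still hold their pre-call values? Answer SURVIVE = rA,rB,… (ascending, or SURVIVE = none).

prologue: push r5 → mem[0x84]=0x22, sp=0x84
prologue: push r6 → mem[0x83]=0x6e, sp=0x83
body[0] sub  r5, r1, r0 → r5=0x42
body[1] sub  r1, r4, #16 → r1=0xba
body[2] add  r5, r1, #35 → r5=0xdd
body[3] add  r6, r0, r1 → r6=0xa6
body[4] sub  r1, r2, #17 → r1=0xce
epilogue: pop r6=0x6e, sp=0x84
epilogue: pop r5=0x22, sp=0x85
r1: caller-saved, written=True
r3: caller-saved, written=False
r4: callee-saved, written=False

SURVIVE = r3,r4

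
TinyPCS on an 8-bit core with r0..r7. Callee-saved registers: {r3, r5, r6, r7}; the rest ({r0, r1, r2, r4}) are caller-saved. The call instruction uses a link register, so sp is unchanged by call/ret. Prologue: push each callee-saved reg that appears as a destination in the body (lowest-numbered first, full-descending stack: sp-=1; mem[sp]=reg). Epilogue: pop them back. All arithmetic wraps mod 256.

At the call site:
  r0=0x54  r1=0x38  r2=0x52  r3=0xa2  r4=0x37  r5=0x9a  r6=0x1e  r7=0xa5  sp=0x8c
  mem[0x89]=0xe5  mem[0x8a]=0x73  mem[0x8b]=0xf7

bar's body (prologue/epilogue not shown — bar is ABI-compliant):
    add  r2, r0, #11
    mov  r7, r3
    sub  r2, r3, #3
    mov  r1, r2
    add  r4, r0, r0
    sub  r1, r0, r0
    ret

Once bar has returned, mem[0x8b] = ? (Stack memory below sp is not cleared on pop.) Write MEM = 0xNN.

MEM = 0xa5

prologue: push r7 → mem[0x8b]=0xa5, sp=0x8b
body[0] add  r2, r0, #11 → r2=0x5f
body[1] mov  r7, r3 → r7=0xa2
body[2] sub  r2, r3, #3 → r2=0x9f
body[3] mov  r1, r2 → r1=0x9f
body[4] add  r4, r0, r0 → r4=0xa8
body[5] sub  r1, r0, r0 → r1=0x00
epilogue: pop r7=0xa5, sp=0x8c
prologue pushed ['r7'] at ['0x8b']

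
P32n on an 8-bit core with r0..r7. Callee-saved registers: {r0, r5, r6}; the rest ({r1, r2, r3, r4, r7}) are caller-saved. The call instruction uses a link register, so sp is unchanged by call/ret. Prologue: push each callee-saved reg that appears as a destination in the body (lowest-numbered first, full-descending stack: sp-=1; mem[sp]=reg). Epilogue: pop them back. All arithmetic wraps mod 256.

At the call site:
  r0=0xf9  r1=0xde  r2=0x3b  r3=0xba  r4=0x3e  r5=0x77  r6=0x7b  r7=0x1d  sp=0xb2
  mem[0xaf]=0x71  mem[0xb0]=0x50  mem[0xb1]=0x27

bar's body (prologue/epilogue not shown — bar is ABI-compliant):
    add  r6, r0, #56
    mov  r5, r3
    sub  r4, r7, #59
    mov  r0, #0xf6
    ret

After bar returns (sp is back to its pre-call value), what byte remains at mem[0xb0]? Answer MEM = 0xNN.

MEM = 0x77

prologue: push r0 → mem[0xb1]=0xf9, sp=0xb1
prologue: push r5 → mem[0xb0]=0x77, sp=0xb0
prologue: push r6 → mem[0xaf]=0x7b, sp=0xaf
body[0] add  r6, r0, #56 → r6=0x31
body[1] mov  r5, r3 → r5=0xba
body[2] sub  r4, r7, #59 → r4=0xe2
body[3] mov  r0, #0xf6 → r0=0xf6
epilogue: pop r6=0x7b, sp=0xb0
epilogue: pop r5=0x77, sp=0xb1
epilogue: pop r0=0xf9, sp=0xb2
prologue pushed ['r0', 'r5', 'r6'] at ['0xb1', '0xb0', '0xaf']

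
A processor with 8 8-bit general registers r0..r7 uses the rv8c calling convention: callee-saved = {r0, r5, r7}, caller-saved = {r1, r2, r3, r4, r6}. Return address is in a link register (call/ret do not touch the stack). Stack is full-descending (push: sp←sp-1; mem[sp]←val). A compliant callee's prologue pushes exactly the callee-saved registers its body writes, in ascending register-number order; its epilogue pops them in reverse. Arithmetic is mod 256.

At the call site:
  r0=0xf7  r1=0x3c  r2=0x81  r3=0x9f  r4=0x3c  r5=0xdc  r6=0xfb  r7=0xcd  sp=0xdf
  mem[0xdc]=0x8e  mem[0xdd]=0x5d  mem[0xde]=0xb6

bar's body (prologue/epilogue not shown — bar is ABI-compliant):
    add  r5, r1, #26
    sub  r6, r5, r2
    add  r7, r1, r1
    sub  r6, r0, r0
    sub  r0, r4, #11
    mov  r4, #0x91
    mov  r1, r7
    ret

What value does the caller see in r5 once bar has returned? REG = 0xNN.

prologue: push r0 → mem[0xde]=0xf7, sp=0xde
prologue: push r5 → mem[0xdd]=0xdc, sp=0xdd
prologue: push r7 → mem[0xdc]=0xcd, sp=0xdc
body[0] add  r5, r1, #26 → r5=0x56
body[1] sub  r6, r5, r2 → r6=0xd5
body[2] add  r7, r1, r1 → r7=0x78
body[3] sub  r6, r0, r0 → r6=0x00
body[4] sub  r0, r4, #11 → r0=0x31
body[5] mov  r4, #0x91 → r4=0x91
body[6] mov  r1, r7 → r1=0x78
epilogue: pop r7=0xcd, sp=0xdd
epilogue: pop r5=0xdc, sp=0xde
epilogue: pop r0=0xf7, sp=0xdf
r5 is callee-saved → restored

REG = 0xdc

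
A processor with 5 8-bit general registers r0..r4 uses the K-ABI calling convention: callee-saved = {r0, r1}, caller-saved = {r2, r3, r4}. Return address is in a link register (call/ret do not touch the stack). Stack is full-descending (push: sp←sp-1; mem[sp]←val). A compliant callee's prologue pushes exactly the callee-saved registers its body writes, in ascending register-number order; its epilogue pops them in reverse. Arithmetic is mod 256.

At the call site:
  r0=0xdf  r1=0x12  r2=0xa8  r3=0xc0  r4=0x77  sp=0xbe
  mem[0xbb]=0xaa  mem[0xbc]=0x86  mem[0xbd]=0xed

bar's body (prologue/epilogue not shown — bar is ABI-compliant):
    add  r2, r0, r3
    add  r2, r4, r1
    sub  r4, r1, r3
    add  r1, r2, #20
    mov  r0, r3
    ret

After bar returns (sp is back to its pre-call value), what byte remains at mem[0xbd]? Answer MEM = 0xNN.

MEM = 0xdf

prologue: push r0 -> mem[0xbd]=0xdf, sp=0xbd
prologue: push r1 -> mem[0xbc]=0x12, sp=0xbc
body[0] add  r2, r0, r3 -> r2=0x9f
body[1] add  r2, r4, r1 -> r2=0x89
body[2] sub  r4, r1, r3 -> r4=0x52
body[3] add  r1, r2, #20 -> r1=0x9d
body[4] mov  r0, r3 -> r0=0xc0
epilogue: pop r1=0x12, sp=0xbd
epilogue: pop r0=0xdf, sp=0xbe
prologue pushed ['r0', 'r1'] at ['0xbd', '0xbc']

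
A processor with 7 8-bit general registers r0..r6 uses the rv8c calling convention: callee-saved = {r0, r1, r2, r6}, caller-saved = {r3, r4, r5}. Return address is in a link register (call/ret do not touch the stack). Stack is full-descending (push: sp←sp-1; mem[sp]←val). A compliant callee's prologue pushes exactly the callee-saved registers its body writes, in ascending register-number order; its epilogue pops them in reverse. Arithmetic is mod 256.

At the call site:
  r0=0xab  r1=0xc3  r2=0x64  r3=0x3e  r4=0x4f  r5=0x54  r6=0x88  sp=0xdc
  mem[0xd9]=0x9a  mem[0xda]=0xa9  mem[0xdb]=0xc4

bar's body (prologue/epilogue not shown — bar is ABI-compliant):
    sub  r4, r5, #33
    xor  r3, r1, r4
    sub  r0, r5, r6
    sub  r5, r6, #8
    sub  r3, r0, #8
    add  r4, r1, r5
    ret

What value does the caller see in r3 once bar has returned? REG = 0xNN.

REG = 0xc4

prologue: push r0 → mem[0xdb]=0xab, sp=0xdb
body[0] sub  r4, r5, #33 → r4=0x33
body[1] xor  r3, r1, r4 → r3=0xf0
body[2] sub  r0, r5, r6 → r0=0xcc
body[3] sub  r5, r6, #8 → r5=0x80
body[4] sub  r3, r0, #8 → r3=0xc4
body[5] add  r4, r1, r5 → r4=0x43
epilogue: pop r0=0xab, sp=0xdc
r3 is caller-saved → body value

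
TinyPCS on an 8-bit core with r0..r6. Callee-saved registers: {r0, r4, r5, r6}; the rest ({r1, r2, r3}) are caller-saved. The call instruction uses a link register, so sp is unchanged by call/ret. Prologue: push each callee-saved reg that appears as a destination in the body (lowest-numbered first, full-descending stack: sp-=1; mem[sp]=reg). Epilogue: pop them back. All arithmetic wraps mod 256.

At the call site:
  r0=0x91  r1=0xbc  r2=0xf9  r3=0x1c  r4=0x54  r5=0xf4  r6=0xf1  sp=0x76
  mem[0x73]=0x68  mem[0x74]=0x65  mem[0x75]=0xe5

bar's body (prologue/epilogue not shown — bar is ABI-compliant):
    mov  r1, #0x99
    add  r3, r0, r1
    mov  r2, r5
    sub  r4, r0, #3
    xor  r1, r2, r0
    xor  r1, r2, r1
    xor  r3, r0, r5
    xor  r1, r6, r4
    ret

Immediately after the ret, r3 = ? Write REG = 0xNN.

REG = 0x65

prologue: push r4 → mem[0x75]=0x54, sp=0x75
body[0] mov  r1, #0x99 → r1=0x99
body[1] add  r3, r0, r1 → r3=0x2a
body[2] mov  r2, r5 → r2=0xf4
body[3] sub  r4, r0, #3 → r4=0x8e
body[4] xor  r1, r2, r0 → r1=0x65
body[5] xor  r1, r2, r1 → r1=0x91
body[6] xor  r3, r0, r5 → r3=0x65
body[7] xor  r1, r6, r4 → r1=0x7f
epilogue: pop r4=0x54, sp=0x76
r3 is caller-saved → body value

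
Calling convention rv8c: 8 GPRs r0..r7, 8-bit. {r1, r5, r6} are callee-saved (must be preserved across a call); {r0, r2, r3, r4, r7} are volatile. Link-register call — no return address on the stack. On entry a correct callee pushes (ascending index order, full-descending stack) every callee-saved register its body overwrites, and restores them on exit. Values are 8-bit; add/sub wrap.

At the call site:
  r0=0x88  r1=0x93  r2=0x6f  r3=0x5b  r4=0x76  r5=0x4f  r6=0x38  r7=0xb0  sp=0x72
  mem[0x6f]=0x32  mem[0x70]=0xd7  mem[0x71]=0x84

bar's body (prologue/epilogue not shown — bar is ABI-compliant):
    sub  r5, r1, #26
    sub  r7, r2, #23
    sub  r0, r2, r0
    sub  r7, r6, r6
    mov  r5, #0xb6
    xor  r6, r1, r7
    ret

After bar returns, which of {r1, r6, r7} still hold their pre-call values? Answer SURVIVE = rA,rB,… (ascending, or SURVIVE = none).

prologue: push r5 → mem[0x71]=0x4f, sp=0x71
prologue: push r6 → mem[0x70]=0x38, sp=0x70
body[0] sub  r5, r1, #26 → r5=0x79
body[1] sub  r7, r2, #23 → r7=0x58
body[2] sub  r0, r2, r0 → r0=0xe7
body[3] sub  r7, r6, r6 → r7=0x00
body[4] mov  r5, #0xb6 → r5=0xb6
body[5] xor  r6, r1, r7 → r6=0x93
epilogue: pop r6=0x38, sp=0x71
epilogue: pop r5=0x4f, sp=0x72
r1: callee-saved, written=False
r6: callee-saved, written=True
r7: caller-saved, written=True

SURVIVE = r1,r6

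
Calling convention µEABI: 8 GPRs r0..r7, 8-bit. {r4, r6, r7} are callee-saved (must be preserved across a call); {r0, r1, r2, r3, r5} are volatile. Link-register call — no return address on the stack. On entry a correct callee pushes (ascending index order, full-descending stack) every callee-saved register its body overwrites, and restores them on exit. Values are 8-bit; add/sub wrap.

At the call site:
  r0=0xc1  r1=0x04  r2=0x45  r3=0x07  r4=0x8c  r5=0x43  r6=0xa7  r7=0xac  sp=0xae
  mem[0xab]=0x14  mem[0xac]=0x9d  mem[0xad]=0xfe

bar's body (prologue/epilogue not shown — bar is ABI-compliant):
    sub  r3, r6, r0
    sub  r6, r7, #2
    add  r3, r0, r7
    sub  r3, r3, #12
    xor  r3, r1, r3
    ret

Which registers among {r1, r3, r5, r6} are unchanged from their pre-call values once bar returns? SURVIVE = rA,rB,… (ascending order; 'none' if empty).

prologue: push r6 → mem[0xad]=0xa7, sp=0xad
body[0] sub  r3, r6, r0 → r3=0xe6
body[1] sub  r6, r7, #2 → r6=0xaa
body[2] add  r3, r0, r7 → r3=0x6d
body[3] sub  r3, r3, #12 → r3=0x61
body[4] xor  r3, r1, r3 → r3=0x65
epilogue: pop r6=0xa7, sp=0xae
r1: caller-saved, written=False
r3: caller-saved, written=True
r5: caller-saved, written=False
r6: callee-saved, written=True

SURVIVE = r1,r5,r6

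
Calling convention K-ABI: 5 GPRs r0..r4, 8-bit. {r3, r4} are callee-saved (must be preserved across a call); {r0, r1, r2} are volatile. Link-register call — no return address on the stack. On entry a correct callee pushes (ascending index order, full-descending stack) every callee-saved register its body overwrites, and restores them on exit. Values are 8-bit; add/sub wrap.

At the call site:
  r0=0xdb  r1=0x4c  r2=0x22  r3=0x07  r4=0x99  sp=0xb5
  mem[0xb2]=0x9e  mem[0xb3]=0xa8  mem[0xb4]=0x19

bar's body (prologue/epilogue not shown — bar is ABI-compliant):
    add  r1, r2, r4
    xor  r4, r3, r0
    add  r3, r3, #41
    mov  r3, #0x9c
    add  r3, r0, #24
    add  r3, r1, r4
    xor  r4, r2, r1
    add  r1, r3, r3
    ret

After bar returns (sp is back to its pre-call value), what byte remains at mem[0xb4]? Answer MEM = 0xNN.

prologue: push r3 → mem[0xb4]=0x07, sp=0xb4
prologue: push r4 → mem[0xb3]=0x99, sp=0xb3
body[0] add  r1, r2, r4 → r1=0xbb
body[1] xor  r4, r3, r0 → r4=0xdc
body[2] add  r3, r3, #41 → r3=0x30
body[3] mov  r3, #0x9c → r3=0x9c
body[4] add  r3, r0, #24 → r3=0xf3
body[5] add  r3, r1, r4 → r3=0x97
body[6] xor  r4, r2, r1 → r4=0x99
body[7] add  r1, r3, r3 → r1=0x2e
epilogue: pop r4=0x99, sp=0xb4
epilogue: pop r3=0x07, sp=0xb5
prologue pushed ['r3', 'r4'] at ['0xb4', '0xb3']

MEM = 0x07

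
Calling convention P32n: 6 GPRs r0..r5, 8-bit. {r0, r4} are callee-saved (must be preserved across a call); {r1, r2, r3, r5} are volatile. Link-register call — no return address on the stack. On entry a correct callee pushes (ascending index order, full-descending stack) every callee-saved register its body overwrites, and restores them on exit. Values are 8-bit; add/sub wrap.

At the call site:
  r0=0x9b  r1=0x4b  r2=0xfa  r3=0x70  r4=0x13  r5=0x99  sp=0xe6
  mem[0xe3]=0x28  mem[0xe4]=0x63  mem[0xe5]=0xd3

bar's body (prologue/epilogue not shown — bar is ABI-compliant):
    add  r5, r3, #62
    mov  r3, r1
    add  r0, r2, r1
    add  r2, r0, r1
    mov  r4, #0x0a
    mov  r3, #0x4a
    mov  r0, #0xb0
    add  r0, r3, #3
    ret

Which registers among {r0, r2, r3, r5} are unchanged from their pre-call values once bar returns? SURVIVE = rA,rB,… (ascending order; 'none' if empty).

prologue: push r0 → mem[0xe5]=0x9b, sp=0xe5
prologue: push r4 → mem[0xe4]=0x13, sp=0xe4
body[0] add  r5, r3, #62 → r5=0xae
body[1] mov  r3, r1 → r3=0x4b
body[2] add  r0, r2, r1 → r0=0x45
body[3] add  r2, r0, r1 → r2=0x90
body[4] mov  r4, #0x0a → r4=0x0a
body[5] mov  r3, #0x4a → r3=0x4a
body[6] mov  r0, #0xb0 → r0=0xb0
body[7] add  r0, r3, #3 → r0=0x4d
epilogue: pop r4=0x13, sp=0xe5
epilogue: pop r0=0x9b, sp=0xe6
r0: callee-saved, written=True
r2: caller-saved, written=True
r3: caller-saved, written=True
r5: caller-saved, written=True

SURVIVE = r0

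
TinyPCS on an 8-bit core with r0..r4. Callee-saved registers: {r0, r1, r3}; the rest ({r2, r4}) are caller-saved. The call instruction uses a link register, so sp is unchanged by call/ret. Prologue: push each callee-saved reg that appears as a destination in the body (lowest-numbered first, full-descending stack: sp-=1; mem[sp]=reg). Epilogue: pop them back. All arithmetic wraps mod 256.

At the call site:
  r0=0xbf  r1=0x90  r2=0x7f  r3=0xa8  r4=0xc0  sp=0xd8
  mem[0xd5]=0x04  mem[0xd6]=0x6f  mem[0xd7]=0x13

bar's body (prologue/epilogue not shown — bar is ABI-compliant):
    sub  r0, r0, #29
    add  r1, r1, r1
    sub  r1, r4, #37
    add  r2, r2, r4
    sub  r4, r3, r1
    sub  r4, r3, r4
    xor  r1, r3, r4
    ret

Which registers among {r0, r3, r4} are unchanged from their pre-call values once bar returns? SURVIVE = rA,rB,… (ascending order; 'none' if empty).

SURVIVE = r0,r3

prologue: push r0 → mem[0xd7]=0xbf, sp=0xd7
prologue: push r1 → mem[0xd6]=0x90, sp=0xd6
body[0] sub  r0, r0, #29 → r0=0xa2
body[1] add  r1, r1, r1 → r1=0x20
body[2] sub  r1, r4, #37 → r1=0x9b
body[3] add  r2, r2, r4 → r2=0x3f
body[4] sub  r4, r3, r1 → r4=0x0d
body[5] sub  r4, r3, r4 → r4=0x9b
body[6] xor  r1, r3, r4 → r1=0x33
epilogue: pop r1=0x90, sp=0xd7
epilogue: pop r0=0xbf, sp=0xd8
r0: callee-saved, written=True
r3: callee-saved, written=False
r4: caller-saved, written=True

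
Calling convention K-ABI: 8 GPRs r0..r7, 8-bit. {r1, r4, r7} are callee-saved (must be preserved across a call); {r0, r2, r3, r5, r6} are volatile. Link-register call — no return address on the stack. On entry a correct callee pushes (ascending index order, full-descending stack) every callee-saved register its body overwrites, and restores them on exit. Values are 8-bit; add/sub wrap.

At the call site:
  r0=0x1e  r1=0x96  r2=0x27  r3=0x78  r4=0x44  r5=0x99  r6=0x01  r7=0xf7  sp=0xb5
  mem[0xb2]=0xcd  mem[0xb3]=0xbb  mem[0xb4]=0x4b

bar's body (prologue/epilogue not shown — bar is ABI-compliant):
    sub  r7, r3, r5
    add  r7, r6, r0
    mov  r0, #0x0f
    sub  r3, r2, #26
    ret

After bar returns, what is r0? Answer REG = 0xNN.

REG = 0x0f

prologue: push r7 -> mem[0xb4]=0xf7, sp=0xb4
body[0] sub  r7, r3, r5 -> r7=0xdf
body[1] add  r7, r6, r0 -> r7=0x1f
body[2] mov  r0, #0x0f -> r0=0x0f
body[3] sub  r3, r2, #26 -> r3=0x0d
epilogue: pop r7=0xf7, sp=0xb5
r0 is caller-saved -> body value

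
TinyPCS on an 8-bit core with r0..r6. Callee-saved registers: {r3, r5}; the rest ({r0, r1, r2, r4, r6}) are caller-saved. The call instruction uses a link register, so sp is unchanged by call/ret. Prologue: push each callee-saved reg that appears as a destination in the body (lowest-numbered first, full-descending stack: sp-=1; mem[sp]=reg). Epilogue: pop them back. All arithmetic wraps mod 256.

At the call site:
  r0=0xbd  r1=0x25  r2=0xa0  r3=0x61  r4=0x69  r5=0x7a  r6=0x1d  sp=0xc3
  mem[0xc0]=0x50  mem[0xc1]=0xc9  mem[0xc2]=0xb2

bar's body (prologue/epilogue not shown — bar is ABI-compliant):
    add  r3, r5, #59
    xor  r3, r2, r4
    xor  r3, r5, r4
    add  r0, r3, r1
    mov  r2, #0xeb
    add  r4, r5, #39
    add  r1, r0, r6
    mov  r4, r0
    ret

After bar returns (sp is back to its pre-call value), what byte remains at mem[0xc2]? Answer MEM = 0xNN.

MEM = 0x61

prologue: push r3 → mem[0xc2]=0x61, sp=0xc2
body[0] add  r3, r5, #59 → r3=0xb5
body[1] xor  r3, r2, r4 → r3=0xc9
body[2] xor  r3, r5, r4 → r3=0x13
body[3] add  r0, r3, r1 → r0=0x38
body[4] mov  r2, #0xeb → r2=0xeb
body[5] add  r4, r5, #39 → r4=0xa1
body[6] add  r1, r0, r6 → r1=0x55
body[7] mov  r4, r0 → r4=0x38
epilogue: pop r3=0x61, sp=0xc3
prologue pushed ['r3'] at ['0xc2']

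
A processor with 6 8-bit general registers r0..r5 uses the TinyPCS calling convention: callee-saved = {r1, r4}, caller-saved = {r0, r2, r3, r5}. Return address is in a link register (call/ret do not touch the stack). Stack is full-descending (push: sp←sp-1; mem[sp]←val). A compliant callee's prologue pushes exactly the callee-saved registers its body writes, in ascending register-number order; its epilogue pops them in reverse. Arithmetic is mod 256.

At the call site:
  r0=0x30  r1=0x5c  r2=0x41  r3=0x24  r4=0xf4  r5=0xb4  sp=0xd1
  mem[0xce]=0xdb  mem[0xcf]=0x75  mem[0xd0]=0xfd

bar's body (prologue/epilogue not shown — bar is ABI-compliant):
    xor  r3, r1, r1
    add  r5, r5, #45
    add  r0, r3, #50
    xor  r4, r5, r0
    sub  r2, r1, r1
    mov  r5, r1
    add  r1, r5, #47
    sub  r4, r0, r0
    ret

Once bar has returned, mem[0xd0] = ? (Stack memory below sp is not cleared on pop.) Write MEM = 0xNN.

prologue: push r1 → mem[0xd0]=0x5c, sp=0xd0
prologue: push r4 → mem[0xcf]=0xf4, sp=0xcf
body[0] xor  r3, r1, r1 → r3=0x00
body[1] add  r5, r5, #45 → r5=0xe1
body[2] add  r0, r3, #50 → r0=0x32
body[3] xor  r4, r5, r0 → r4=0xd3
body[4] sub  r2, r1, r1 → r2=0x00
body[5] mov  r5, r1 → r5=0x5c
body[6] add  r1, r5, #47 → r1=0x8b
body[7] sub  r4, r0, r0 → r4=0x00
epilogue: pop r4=0xf4, sp=0xd0
epilogue: pop r1=0x5c, sp=0xd1
prologue pushed ['r1', 'r4'] at ['0xd0', '0xcf']

MEM = 0x5c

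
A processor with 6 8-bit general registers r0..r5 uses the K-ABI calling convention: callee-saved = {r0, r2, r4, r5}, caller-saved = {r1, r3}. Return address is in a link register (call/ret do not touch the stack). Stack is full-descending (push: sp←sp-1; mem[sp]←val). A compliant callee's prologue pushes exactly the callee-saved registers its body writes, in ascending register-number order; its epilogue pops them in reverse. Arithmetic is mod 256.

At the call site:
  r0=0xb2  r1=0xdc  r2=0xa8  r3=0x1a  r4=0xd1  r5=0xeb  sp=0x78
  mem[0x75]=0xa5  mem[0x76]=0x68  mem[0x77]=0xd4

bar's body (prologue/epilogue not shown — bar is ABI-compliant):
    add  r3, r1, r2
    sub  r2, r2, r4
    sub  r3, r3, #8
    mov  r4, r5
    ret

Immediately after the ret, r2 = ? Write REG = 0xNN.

REG = 0xa8

prologue: push r2 -> mem[0x77]=0xa8, sp=0x77
prologue: push r4 -> mem[0x76]=0xd1, sp=0x76
body[0] add  r3, r1, r2 -> r3=0x84
body[1] sub  r2, r2, r4 -> r2=0xd7
body[2] sub  r3, r3, #8 -> r3=0x7c
body[3] mov  r4, r5 -> r4=0xeb
epilogue: pop r4=0xd1, sp=0x77
epilogue: pop r2=0xa8, sp=0x78
r2 is callee-saved -> restored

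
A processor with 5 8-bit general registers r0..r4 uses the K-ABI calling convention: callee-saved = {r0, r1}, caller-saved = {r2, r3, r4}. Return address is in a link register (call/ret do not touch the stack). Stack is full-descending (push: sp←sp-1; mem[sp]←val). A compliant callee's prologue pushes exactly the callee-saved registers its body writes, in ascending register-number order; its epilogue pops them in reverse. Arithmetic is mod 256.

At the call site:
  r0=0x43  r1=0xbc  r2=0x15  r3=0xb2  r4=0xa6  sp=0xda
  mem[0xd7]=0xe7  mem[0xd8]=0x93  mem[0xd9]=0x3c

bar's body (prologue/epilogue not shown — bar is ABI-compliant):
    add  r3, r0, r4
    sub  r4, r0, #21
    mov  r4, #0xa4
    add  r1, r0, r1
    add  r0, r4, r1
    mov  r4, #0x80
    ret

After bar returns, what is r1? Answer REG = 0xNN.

prologue: push r0 → mem[0xd9]=0x43, sp=0xd9
prologue: push r1 → mem[0xd8]=0xbc, sp=0xd8
body[0] add  r3, r0, r4 → r3=0xe9
body[1] sub  r4, r0, #21 → r4=0x2e
body[2] mov  r4, #0xa4 → r4=0xa4
body[3] add  r1, r0, r1 → r1=0xff
body[4] add  r0, r4, r1 → r0=0xa3
body[5] mov  r4, #0x80 → r4=0x80
epilogue: pop r1=0xbc, sp=0xd9
epilogue: pop r0=0x43, sp=0xda
r1 is callee-saved → restored

REG = 0xbc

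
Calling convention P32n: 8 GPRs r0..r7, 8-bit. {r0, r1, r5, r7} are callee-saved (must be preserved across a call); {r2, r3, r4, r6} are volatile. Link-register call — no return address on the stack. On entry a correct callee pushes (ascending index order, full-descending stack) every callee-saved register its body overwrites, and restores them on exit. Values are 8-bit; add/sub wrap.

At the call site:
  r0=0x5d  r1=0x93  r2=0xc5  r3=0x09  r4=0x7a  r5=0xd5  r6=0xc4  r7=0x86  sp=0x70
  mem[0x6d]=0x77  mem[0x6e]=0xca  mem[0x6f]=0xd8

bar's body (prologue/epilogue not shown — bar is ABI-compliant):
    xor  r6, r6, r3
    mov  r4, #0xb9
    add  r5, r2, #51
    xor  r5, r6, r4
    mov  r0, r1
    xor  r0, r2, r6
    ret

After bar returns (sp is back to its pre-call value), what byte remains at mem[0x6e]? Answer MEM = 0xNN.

MEM = 0xd5

prologue: push r0 → mem[0x6f]=0x5d, sp=0x6f
prologue: push r5 → mem[0x6e]=0xd5, sp=0x6e
body[0] xor  r6, r6, r3 → r6=0xcd
body[1] mov  r4, #0xb9 → r4=0xb9
body[2] add  r5, r2, #51 → r5=0xf8
body[3] xor  r5, r6, r4 → r5=0x74
body[4] mov  r0, r1 → r0=0x93
body[5] xor  r0, r2, r6 → r0=0x08
epilogue: pop r5=0xd5, sp=0x6f
epilogue: pop r0=0x5d, sp=0x70
prologue pushed ['r0', 'r5'] at ['0x6f', '0x6e']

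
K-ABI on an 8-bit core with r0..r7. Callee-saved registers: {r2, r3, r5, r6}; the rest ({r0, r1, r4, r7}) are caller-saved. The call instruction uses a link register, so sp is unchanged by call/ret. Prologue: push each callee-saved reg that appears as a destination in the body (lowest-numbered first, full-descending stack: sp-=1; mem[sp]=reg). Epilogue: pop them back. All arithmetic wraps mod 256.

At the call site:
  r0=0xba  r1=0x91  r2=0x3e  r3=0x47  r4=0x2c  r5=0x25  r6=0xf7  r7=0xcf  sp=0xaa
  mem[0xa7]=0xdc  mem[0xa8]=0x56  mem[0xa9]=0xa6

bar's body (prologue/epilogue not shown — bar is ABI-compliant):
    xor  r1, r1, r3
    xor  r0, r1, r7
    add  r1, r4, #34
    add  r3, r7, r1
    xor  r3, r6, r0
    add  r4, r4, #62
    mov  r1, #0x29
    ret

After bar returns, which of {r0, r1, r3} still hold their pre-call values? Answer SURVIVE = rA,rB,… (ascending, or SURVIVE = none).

SURVIVE = r3

prologue: push r3 -> mem[0xa9]=0x47, sp=0xa9
body[0] xor  r1, r1, r3 -> r1=0xd6
body[1] xor  r0, r1, r7 -> r0=0x19
body[2] add  r1, r4, #34 -> r1=0x4e
body[3] add  r3, r7, r1 -> r3=0x1d
body[4] xor  r3, r6, r0 -> r3=0xee
body[5] add  r4, r4, #62 -> r4=0x6a
body[6] mov  r1, #0x29 -> r1=0x29
epilogue: pop r3=0x47, sp=0xaa
r0: caller-saved, written=True
r1: caller-saved, written=True
r3: callee-saved, written=True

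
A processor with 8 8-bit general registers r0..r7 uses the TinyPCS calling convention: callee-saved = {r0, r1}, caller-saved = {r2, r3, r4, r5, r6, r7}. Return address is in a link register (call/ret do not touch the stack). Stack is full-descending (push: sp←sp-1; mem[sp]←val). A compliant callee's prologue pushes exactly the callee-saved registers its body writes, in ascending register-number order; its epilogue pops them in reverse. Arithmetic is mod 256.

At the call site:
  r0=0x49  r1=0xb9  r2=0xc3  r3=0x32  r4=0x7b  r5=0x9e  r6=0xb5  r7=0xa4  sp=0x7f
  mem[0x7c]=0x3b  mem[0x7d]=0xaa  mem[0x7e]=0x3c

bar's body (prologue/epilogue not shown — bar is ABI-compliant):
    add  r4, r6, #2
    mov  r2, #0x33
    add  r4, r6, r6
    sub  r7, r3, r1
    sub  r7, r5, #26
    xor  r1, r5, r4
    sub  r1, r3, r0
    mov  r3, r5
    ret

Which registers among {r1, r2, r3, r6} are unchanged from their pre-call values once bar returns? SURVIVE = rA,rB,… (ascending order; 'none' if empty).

prologue: push r1 → mem[0x7e]=0xb9, sp=0x7e
body[0] add  r4, r6, #2 → r4=0xb7
body[1] mov  r2, #0x33 → r2=0x33
body[2] add  r4, r6, r6 → r4=0x6a
body[3] sub  r7, r3, r1 → r7=0x79
body[4] sub  r7, r5, #26 → r7=0x84
body[5] xor  r1, r5, r4 → r1=0xf4
body[6] sub  r1, r3, r0 → r1=0xe9
body[7] mov  r3, r5 → r3=0x9e
epilogue: pop r1=0xb9, sp=0x7f
r1: callee-saved, written=True
r2: caller-saved, written=True
r3: caller-saved, written=True
r6: caller-saved, written=False

SURVIVE = r1,r6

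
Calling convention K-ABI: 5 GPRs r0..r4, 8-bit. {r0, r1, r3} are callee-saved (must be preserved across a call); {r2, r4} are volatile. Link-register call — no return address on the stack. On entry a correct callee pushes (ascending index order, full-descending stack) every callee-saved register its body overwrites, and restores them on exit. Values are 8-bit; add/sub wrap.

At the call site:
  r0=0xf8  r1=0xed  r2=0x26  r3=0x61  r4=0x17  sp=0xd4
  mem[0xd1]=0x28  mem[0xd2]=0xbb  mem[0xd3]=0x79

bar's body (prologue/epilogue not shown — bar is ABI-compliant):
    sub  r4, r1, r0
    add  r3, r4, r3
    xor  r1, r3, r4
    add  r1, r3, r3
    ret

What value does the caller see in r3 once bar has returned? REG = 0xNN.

REG = 0x61

prologue: push r1 → mem[0xd3]=0xed, sp=0xd3
prologue: push r3 → mem[0xd2]=0x61, sp=0xd2
body[0] sub  r4, r1, r0 → r4=0xf5
body[1] add  r3, r4, r3 → r3=0x56
body[2] xor  r1, r3, r4 → r1=0xa3
body[3] add  r1, r3, r3 → r1=0xac
epilogue: pop r3=0x61, sp=0xd3
epilogue: pop r1=0xed, sp=0xd4
r3 is callee-saved → restored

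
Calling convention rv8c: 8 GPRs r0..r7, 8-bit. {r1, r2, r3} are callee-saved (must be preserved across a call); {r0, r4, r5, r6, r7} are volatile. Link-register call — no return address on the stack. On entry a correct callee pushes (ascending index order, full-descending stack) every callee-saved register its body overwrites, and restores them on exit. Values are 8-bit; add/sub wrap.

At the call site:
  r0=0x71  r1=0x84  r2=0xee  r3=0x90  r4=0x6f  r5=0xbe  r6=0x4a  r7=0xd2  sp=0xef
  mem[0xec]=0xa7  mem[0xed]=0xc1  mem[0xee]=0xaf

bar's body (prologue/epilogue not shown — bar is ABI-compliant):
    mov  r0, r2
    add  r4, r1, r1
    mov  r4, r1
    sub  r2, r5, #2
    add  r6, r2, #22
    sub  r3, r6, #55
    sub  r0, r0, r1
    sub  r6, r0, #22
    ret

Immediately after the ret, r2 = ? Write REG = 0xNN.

prologue: push r2 -> mem[0xee]=0xee, sp=0xee
prologue: push r3 -> mem[0xed]=0x90, sp=0xed
body[0] mov  r0, r2 -> r0=0xee
body[1] add  r4, r1, r1 -> r4=0x08
body[2] mov  r4, r1 -> r4=0x84
body[3] sub  r2, r5, #2 -> r2=0xbc
body[4] add  r6, r2, #22 -> r6=0xd2
body[5] sub  r3, r6, #55 -> r3=0x9b
body[6] sub  r0, r0, r1 -> r0=0x6a
body[7] sub  r6, r0, #22 -> r6=0x54
epilogue: pop r3=0x90, sp=0xee
epilogue: pop r2=0xee, sp=0xef
r2 is callee-saved -> restored

REG = 0xee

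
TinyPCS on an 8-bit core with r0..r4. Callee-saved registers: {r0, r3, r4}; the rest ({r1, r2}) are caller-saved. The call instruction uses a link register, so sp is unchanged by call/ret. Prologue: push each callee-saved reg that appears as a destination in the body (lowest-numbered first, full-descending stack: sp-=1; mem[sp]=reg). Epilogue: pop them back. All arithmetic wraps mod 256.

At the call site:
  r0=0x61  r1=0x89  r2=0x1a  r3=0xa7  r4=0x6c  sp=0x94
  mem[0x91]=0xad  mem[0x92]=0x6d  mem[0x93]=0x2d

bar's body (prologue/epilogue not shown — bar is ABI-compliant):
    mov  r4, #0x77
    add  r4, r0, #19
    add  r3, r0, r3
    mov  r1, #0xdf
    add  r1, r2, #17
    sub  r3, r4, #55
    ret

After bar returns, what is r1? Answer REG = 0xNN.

prologue: push r3 -> mem[0x93]=0xa7, sp=0x93
prologue: push r4 -> mem[0x92]=0x6c, sp=0x92
body[0] mov  r4, #0x77 -> r4=0x77
body[1] add  r4, r0, #19 -> r4=0x74
body[2] add  r3, r0, r3 -> r3=0x08
body[3] mov  r1, #0xdf -> r1=0xdf
body[4] add  r1, r2, #17 -> r1=0x2b
body[5] sub  r3, r4, #55 -> r3=0x3d
epilogue: pop r4=0x6c, sp=0x93
epilogue: pop r3=0xa7, sp=0x94
r1 is caller-saved -> body value

REG = 0x2b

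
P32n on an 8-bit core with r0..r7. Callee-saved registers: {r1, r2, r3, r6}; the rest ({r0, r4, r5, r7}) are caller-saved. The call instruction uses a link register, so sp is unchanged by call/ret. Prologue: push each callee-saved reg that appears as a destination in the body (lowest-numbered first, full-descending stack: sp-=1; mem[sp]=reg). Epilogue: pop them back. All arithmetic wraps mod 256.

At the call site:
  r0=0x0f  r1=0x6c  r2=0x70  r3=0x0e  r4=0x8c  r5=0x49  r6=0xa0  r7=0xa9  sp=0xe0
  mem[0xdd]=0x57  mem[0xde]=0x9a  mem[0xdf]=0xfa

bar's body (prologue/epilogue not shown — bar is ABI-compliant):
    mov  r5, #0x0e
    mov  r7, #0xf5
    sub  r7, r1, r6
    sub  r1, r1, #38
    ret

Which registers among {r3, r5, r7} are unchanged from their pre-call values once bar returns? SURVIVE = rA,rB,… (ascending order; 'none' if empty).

SURVIVE = r3

prologue: push r1 -> mem[0xdf]=0x6c, sp=0xdf
body[0] mov  r5, #0x0e -> r5=0x0e
body[1] mov  r7, #0xf5 -> r7=0xf5
body[2] sub  r7, r1, r6 -> r7=0xcc
body[3] sub  r1, r1, #38 -> r1=0x46
epilogue: pop r1=0x6c, sp=0xe0
r3: callee-saved, written=False
r5: caller-saved, written=True
r7: caller-saved, written=True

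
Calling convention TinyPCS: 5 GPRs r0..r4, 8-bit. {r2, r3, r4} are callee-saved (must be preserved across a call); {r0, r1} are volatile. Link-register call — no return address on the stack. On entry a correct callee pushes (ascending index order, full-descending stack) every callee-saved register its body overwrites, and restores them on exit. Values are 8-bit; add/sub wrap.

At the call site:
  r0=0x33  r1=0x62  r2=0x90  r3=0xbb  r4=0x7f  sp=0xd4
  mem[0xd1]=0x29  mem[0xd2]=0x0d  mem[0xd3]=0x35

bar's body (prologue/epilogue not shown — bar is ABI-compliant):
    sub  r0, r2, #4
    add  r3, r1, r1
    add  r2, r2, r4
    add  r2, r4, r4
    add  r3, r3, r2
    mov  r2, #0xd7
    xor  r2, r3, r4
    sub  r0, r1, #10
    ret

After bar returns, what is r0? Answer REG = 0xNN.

prologue: push r2 -> mem[0xd3]=0x90, sp=0xd3
prologue: push r3 -> mem[0xd2]=0xbb, sp=0xd2
body[0] sub  r0, r2, #4 -> r0=0x8c
body[1] add  r3, r1, r1 -> r3=0xc4
body[2] add  r2, r2, r4 -> r2=0x0f
body[3] add  r2, r4, r4 -> r2=0xfe
body[4] add  r3, r3, r2 -> r3=0xc2
body[5] mov  r2, #0xd7 -> r2=0xd7
body[6] xor  r2, r3, r4 -> r2=0xbd
body[7] sub  r0, r1, #10 -> r0=0x58
epilogue: pop r3=0xbb, sp=0xd3
epilogue: pop r2=0x90, sp=0xd4
r0 is caller-saved -> body value

REG = 0x58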